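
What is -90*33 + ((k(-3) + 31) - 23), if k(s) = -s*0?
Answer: -2962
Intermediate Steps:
k(s) = 0 (k(s) = -1*0 = 0)
-90*33 + ((k(-3) + 31) - 23) = -90*33 + ((0 + 31) - 23) = -2970 + (31 - 23) = -2970 + 8 = -2962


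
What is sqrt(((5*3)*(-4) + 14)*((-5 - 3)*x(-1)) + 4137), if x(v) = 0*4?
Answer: sqrt(4137) ≈ 64.319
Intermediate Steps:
x(v) = 0
sqrt(((5*3)*(-4) + 14)*((-5 - 3)*x(-1)) + 4137) = sqrt(((5*3)*(-4) + 14)*((-5 - 3)*0) + 4137) = sqrt((15*(-4) + 14)*(-8*0) + 4137) = sqrt((-60 + 14)*0 + 4137) = sqrt(-46*0 + 4137) = sqrt(0 + 4137) = sqrt(4137)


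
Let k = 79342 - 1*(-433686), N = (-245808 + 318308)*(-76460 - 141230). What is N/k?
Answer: -3945631250/128257 ≈ -30763.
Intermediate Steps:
N = -15782525000 (N = 72500*(-217690) = -15782525000)
k = 513028 (k = 79342 + 433686 = 513028)
N/k = -15782525000/513028 = -15782525000*1/513028 = -3945631250/128257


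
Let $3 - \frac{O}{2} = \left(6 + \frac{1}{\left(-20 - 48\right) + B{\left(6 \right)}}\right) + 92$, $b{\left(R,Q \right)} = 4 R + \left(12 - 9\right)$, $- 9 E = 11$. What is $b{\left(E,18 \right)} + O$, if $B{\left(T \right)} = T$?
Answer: $- \frac{53528}{279} \approx -191.86$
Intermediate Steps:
$E = - \frac{11}{9}$ ($E = \left(- \frac{1}{9}\right) 11 = - \frac{11}{9} \approx -1.2222$)
$b{\left(R,Q \right)} = 3 + 4 R$ ($b{\left(R,Q \right)} = 4 R + \left(12 - 9\right) = 4 R + 3 = 3 + 4 R$)
$O = - \frac{5889}{31}$ ($O = 6 - 2 \left(\left(6 + \frac{1}{\left(-20 - 48\right) + 6}\right) + 92\right) = 6 - 2 \left(\left(6 + \frac{1}{-68 + 6}\right) + 92\right) = 6 - 2 \left(\left(6 + \frac{1}{-62}\right) + 92\right) = 6 - 2 \left(\left(6 - \frac{1}{62}\right) + 92\right) = 6 - 2 \left(\frac{371}{62} + 92\right) = 6 - \frac{6075}{31} = - \frac{5889}{31} \approx -189.97$)
$b{\left(E,18 \right)} + O = \left(3 + 4 \left(- \frac{11}{9}\right)\right) - \frac{5889}{31} = \left(3 - \frac{44}{9}\right) - \frac{5889}{31} = - \frac{17}{9} - \frac{5889}{31} = - \frac{53528}{279}$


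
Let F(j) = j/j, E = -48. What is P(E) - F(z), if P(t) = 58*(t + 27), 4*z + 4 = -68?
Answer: -1219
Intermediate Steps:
z = -18 (z = -1 + (¼)*(-68) = -1 - 17 = -18)
F(j) = 1
P(t) = 1566 + 58*t (P(t) = 58*(27 + t) = 1566 + 58*t)
P(E) - F(z) = (1566 + 58*(-48)) - 1*1 = (1566 - 2784) - 1 = -1218 - 1 = -1219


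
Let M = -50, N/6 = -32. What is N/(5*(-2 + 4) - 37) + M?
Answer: -386/9 ≈ -42.889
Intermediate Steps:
N = -192 (N = 6*(-32) = -192)
N/(5*(-2 + 4) - 37) + M = -192/(5*(-2 + 4) - 37) - 50 = -192/(5*2 - 37) - 50 = -192/(10 - 37) - 50 = -192/(-27) - 50 = -192*(-1/27) - 50 = 64/9 - 50 = -386/9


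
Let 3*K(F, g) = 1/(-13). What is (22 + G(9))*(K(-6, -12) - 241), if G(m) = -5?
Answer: -159800/39 ≈ -4097.4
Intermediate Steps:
K(F, g) = -1/39 (K(F, g) = (⅓)/(-13) = (⅓)*(-1/13) = -1/39)
(22 + G(9))*(K(-6, -12) - 241) = (22 - 5)*(-1/39 - 241) = 17*(-9400/39) = -159800/39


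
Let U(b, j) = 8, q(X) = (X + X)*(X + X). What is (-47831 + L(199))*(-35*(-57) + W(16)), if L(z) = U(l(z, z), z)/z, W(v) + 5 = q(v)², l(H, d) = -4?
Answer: -9999666442326/199 ≈ -5.0250e+10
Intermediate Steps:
q(X) = 4*X² (q(X) = (2*X)*(2*X) = 4*X²)
W(v) = -5 + 16*v⁴ (W(v) = -5 + (4*v²)² = -5 + 16*v⁴)
L(z) = 8/z
(-47831 + L(199))*(-35*(-57) + W(16)) = (-47831 + 8/199)*(-35*(-57) + (-5 + 16*16⁴)) = (-47831 + 8*(1/199))*(1995 + (-5 + 16*65536)) = (-47831 + 8/199)*(1995 + (-5 + 1048576)) = -9518361*(1995 + 1048571)/199 = -9518361/199*1050566 = -9999666442326/199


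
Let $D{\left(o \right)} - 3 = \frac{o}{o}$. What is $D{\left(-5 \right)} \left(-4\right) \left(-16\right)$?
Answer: $256$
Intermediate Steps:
$D{\left(o \right)} = 4$ ($D{\left(o \right)} = 3 + \frac{o}{o} = 3 + 1 = 4$)
$D{\left(-5 \right)} \left(-4\right) \left(-16\right) = 4 \left(-4\right) \left(-16\right) = \left(-16\right) \left(-16\right) = 256$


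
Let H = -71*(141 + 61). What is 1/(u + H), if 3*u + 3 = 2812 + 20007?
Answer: -3/20210 ≈ -0.00014844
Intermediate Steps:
u = 22816/3 (u = -1 + (2812 + 20007)/3 = -1 + (1/3)*22819 = -1 + 22819/3 = 22816/3 ≈ 7605.3)
H = -14342 (H = -71*202 = -14342)
1/(u + H) = 1/(22816/3 - 14342) = 1/(-20210/3) = -3/20210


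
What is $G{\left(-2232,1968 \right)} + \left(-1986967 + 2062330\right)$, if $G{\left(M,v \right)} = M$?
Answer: $73131$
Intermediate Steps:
$G{\left(-2232,1968 \right)} + \left(-1986967 + 2062330\right) = -2232 + \left(-1986967 + 2062330\right) = -2232 + 75363 = 73131$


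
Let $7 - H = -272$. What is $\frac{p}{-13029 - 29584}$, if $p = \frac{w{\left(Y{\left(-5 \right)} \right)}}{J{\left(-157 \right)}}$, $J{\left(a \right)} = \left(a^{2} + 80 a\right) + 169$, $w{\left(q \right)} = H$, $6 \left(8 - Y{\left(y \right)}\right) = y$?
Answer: $- \frac{31}{58038906} \approx -5.3412 \cdot 10^{-7}$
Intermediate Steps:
$H = 279$ ($H = 7 - -272 = 7 + 272 = 279$)
$Y{\left(y \right)} = 8 - \frac{y}{6}$
$w{\left(q \right)} = 279$
$J{\left(a \right)} = 169 + a^{2} + 80 a$
$p = \frac{31}{1362}$ ($p = \frac{279}{169 + \left(-157\right)^{2} + 80 \left(-157\right)} = \frac{279}{169 + 24649 - 12560} = \frac{279}{12258} = 279 \cdot \frac{1}{12258} = \frac{31}{1362} \approx 0.022761$)
$\frac{p}{-13029 - 29584} = \frac{31}{1362 \left(-13029 - 29584\right)} = \frac{31}{1362 \left(-42613\right)} = \frac{31}{1362} \left(- \frac{1}{42613}\right) = - \frac{31}{58038906}$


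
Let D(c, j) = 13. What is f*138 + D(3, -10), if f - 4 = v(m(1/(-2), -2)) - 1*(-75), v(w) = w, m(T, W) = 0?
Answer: 10915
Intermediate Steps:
f = 79 (f = 4 + (0 - 1*(-75)) = 4 + (0 + 75) = 4 + 75 = 79)
f*138 + D(3, -10) = 79*138 + 13 = 10902 + 13 = 10915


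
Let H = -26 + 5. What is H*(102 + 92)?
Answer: -4074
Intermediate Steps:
H = -21
H*(102 + 92) = -21*(102 + 92) = -21*194 = -4074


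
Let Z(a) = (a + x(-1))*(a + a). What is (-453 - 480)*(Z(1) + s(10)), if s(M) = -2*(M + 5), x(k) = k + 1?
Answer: 26124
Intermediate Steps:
x(k) = 1 + k
s(M) = -10 - 2*M (s(M) = -2*(5 + M) = -10 - 2*M)
Z(a) = 2*a² (Z(a) = (a + (1 - 1))*(a + a) = (a + 0)*(2*a) = a*(2*a) = 2*a²)
(-453 - 480)*(Z(1) + s(10)) = (-453 - 480)*(2*1² + (-10 - 2*10)) = -933*(2*1 + (-10 - 20)) = -933*(2 - 30) = -933*(-28) = 26124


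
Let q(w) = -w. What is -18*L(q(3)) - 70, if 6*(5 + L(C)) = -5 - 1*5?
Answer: 50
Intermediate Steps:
L(C) = -20/3 (L(C) = -5 + (-5 - 1*5)/6 = -5 + (-5 - 5)/6 = -5 + (⅙)*(-10) = -5 - 5/3 = -20/3)
-18*L(q(3)) - 70 = -18*(-20/3) - 70 = 120 - 70 = 50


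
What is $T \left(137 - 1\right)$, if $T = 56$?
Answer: $7616$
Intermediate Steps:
$T \left(137 - 1\right) = 56 \left(137 - 1\right) = 56 \cdot 136 = 7616$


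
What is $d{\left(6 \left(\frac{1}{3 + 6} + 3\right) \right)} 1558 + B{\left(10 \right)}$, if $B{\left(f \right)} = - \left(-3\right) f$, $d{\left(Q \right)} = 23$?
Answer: $35864$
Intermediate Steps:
$B{\left(f \right)} = 3 f$
$d{\left(6 \left(\frac{1}{3 + 6} + 3\right) \right)} 1558 + B{\left(10 \right)} = 23 \cdot 1558 + 3 \cdot 10 = 35834 + 30 = 35864$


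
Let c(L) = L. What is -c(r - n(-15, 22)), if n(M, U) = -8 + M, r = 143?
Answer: -166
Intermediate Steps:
-c(r - n(-15, 22)) = -(143 - (-8 - 15)) = -(143 - 1*(-23)) = -(143 + 23) = -1*166 = -166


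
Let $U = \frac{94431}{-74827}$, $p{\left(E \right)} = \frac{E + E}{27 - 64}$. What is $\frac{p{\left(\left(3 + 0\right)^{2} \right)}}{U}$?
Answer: $\frac{448962}{1164649} \approx 0.38549$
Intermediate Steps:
$p{\left(E \right)} = - \frac{2 E}{37}$ ($p{\left(E \right)} = \frac{2 E}{-37} = 2 E \left(- \frac{1}{37}\right) = - \frac{2 E}{37}$)
$U = - \frac{94431}{74827}$ ($U = 94431 \left(- \frac{1}{74827}\right) = - \frac{94431}{74827} \approx -1.262$)
$\frac{p{\left(\left(3 + 0\right)^{2} \right)}}{U} = \frac{\left(- \frac{2}{37}\right) \left(3 + 0\right)^{2}}{- \frac{94431}{74827}} = - \frac{2 \cdot 3^{2}}{37} \left(- \frac{74827}{94431}\right) = \left(- \frac{2}{37}\right) 9 \left(- \frac{74827}{94431}\right) = \left(- \frac{18}{37}\right) \left(- \frac{74827}{94431}\right) = \frac{448962}{1164649}$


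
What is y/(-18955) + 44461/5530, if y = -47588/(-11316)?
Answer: 476819462597/59307806670 ≈ 8.0397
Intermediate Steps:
y = 11897/2829 (y = -47588*(-1/11316) = 11897/2829 ≈ 4.2054)
y/(-18955) + 44461/5530 = (11897/2829)/(-18955) + 44461/5530 = (11897/2829)*(-1/18955) + 44461*(1/5530) = -11897/53623695 + 44461/5530 = 476819462597/59307806670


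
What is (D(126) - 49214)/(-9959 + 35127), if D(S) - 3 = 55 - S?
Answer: -24641/12584 ≈ -1.9581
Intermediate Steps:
D(S) = 58 - S (D(S) = 3 + (55 - S) = 58 - S)
(D(126) - 49214)/(-9959 + 35127) = ((58 - 1*126) - 49214)/(-9959 + 35127) = ((58 - 126) - 49214)/25168 = (-68 - 49214)*(1/25168) = -49282*1/25168 = -24641/12584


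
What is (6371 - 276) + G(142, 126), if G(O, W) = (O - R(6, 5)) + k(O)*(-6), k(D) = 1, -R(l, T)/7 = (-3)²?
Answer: 6294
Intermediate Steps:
R(l, T) = -63 (R(l, T) = -7*(-3)² = -7*9 = -63)
G(O, W) = 57 + O (G(O, W) = (O - 1*(-63)) + 1*(-6) = (O + 63) - 6 = (63 + O) - 6 = 57 + O)
(6371 - 276) + G(142, 126) = (6371 - 276) + (57 + 142) = 6095 + 199 = 6294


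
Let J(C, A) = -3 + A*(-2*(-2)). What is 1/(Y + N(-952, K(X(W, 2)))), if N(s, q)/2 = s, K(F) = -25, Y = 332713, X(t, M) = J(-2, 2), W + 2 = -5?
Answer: 1/330809 ≈ 3.0229e-6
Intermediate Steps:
W = -7 (W = -2 - 5 = -7)
J(C, A) = -3 + 4*A (J(C, A) = -3 + A*4 = -3 + 4*A)
X(t, M) = 5 (X(t, M) = -3 + 4*2 = -3 + 8 = 5)
N(s, q) = 2*s
1/(Y + N(-952, K(X(W, 2)))) = 1/(332713 + 2*(-952)) = 1/(332713 - 1904) = 1/330809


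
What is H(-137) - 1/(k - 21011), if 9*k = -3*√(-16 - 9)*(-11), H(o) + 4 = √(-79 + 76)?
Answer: -15892459357/3973162114 + 165*I/3973162114 + I*√3 ≈ -4.0 + 1.7321*I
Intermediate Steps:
H(o) = -4 + I*√3 (H(o) = -4 + √(-79 + 76) = -4 + √(-3) = -4 + I*√3)
k = 55*I/3 (k = (-3*√(-16 - 9)*(-11))/9 = (-15*I*(-11))/9 = (165*I)/9 = 55*I/3 ≈ 18.333*I)
H(-137) - 1/(k - 21011) = (-4 + I*√3) - 1/(55*I/3 - 21011) = (-4 + I*√3) - 1/(-21011 + 55*I/3) = (-4 + I*√3) - 9*(-21011 - 55*I/3)/3973162114 = -4 - 9*(-21011 - 55*I/3)/3973162114 + I*√3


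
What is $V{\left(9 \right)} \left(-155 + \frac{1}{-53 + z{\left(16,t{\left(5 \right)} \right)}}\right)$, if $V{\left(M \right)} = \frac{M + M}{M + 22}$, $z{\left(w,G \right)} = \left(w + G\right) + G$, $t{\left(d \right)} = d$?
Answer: $- \frac{8372}{93} \approx -90.021$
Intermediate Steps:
$z{\left(w,G \right)} = w + 2 G$ ($z{\left(w,G \right)} = \left(G + w\right) + G = w + 2 G$)
$V{\left(M \right)} = \frac{2 M}{22 + M}$
$V{\left(9 \right)} \left(-155 + \frac{1}{-53 + z{\left(16,t{\left(5 \right)} \right)}}\right) = 2 \cdot 9 \frac{1}{22 + 9} \left(-155 + \frac{1}{-53 + \left(16 + 2 \cdot 5\right)}\right) = 2 \cdot 9 \cdot \frac{1}{31} \left(-155 + \frac{1}{-53 + \left(16 + 10\right)}\right) = 2 \cdot 9 \cdot \frac{1}{31} \left(-155 + \frac{1}{-53 + 26}\right) = \frac{18 \left(-155 + \frac{1}{-27}\right)}{31} = \frac{18 \left(-155 - \frac{1}{27}\right)}{31} = \frac{18}{31} \left(- \frac{4186}{27}\right) = - \frac{8372}{93}$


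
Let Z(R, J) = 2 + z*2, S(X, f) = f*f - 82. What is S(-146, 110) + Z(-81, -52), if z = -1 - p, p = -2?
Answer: 12022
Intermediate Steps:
S(X, f) = -82 + f² (S(X, f) = f² - 82 = -82 + f²)
z = 1 (z = -1 - 1*(-2) = -1 + 2 = 1)
Z(R, J) = 4 (Z(R, J) = 2 + 1*2 = 2 + 2 = 4)
S(-146, 110) + Z(-81, -52) = (-82 + 110²) + 4 = (-82 + 12100) + 4 = 12018 + 4 = 12022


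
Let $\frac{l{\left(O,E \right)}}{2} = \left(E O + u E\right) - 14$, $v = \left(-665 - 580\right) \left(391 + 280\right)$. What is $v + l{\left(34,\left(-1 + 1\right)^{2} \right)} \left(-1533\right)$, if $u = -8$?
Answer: $-792471$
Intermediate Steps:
$v = -835395$ ($v = \left(-1245\right) 671 = -835395$)
$l{\left(O,E \right)} = -28 - 16 E + 2 E O$ ($l{\left(O,E \right)} = 2 \left(\left(E O - 8 E\right) - 14\right) = 2 \left(\left(- 8 E + E O\right) - 14\right) = 2 \left(-14 - 8 E + E O\right) = -28 - 16 E + 2 E O$)
$v + l{\left(34,\left(-1 + 1\right)^{2} \right)} \left(-1533\right) = -835395 + \left(-28 - 16 \left(-1 + 1\right)^{2} + 2 \left(-1 + 1\right)^{2} \cdot 34\right) \left(-1533\right) = -835395 + \left(-28 - 16 \cdot 0^{2} + 2 \cdot 0^{2} \cdot 34\right) \left(-1533\right) = -835395 + \left(-28 - 0 + 2 \cdot 0 \cdot 34\right) \left(-1533\right) = -835395 + \left(-28 + 0 + 0\right) \left(-1533\right) = -835395 - -42924 = -835395 + 42924 = -792471$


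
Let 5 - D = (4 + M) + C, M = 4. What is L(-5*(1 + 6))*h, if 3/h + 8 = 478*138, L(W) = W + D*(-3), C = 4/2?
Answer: -15/16489 ≈ -0.00090970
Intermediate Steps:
C = 2 (C = 4*(½) = 2)
D = -5 (D = 5 - ((4 + 4) + 2) = 5 - (8 + 2) = 5 - 1*10 = 5 - 10 = -5)
L(W) = 15 + W (L(W) = W - 5*(-3) = W + 15 = 15 + W)
h = 3/65956 (h = 3/(-8 + 478*138) = 3/(-8 + 65964) = 3/65956 ≈ 4.5485e-5)
L(-5*(1 + 6))*h = (15 - 5*(1 + 6))*(3/65956) = (15 - 5*7)*(3/65956) = (15 - 35)*(3/65956) = -20*3/65956 = -15/16489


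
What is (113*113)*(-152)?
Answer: -1940888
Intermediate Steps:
(113*113)*(-152) = 12769*(-152) = -1940888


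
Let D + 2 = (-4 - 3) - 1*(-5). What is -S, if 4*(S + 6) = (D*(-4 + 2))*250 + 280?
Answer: -564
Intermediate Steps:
D = -4 (D = -2 + ((-4 - 3) - 1*(-5)) = -2 + (-7 + 5) = -2 - 2 = -4)
S = 564 (S = -6 + (-4*(-4 + 2)*250 + 280)/4 = -6 + (-4*(-2)*250 + 280)/4 = -6 + (8*250 + 280)/4 = -6 + (2000 + 280)/4 = -6 + (¼)*2280 = -6 + 570 = 564)
-S = -1*564 = -564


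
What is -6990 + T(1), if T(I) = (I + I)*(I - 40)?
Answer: -7068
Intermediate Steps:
T(I) = 2*I*(-40 + I) (T(I) = (2*I)*(-40 + I) = 2*I*(-40 + I))
-6990 + T(1) = -6990 + 2*1*(-40 + 1) = -6990 + 2*1*(-39) = -6990 - 78 = -7068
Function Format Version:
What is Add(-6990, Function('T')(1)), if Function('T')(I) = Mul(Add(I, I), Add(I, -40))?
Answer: -7068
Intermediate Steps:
Function('T')(I) = Mul(2, I, Add(-40, I)) (Function('T')(I) = Mul(Mul(2, I), Add(-40, I)) = Mul(2, I, Add(-40, I)))
Add(-6990, Function('T')(1)) = Add(-6990, Mul(2, 1, Add(-40, 1))) = Add(-6990, Mul(2, 1, -39)) = Add(-6990, -78) = -7068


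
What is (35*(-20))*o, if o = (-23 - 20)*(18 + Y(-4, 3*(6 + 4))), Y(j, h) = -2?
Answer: 481600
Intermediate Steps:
o = -688 (o = (-23 - 20)*(18 - 2) = -43*16 = -688)
(35*(-20))*o = (35*(-20))*(-688) = -700*(-688) = 481600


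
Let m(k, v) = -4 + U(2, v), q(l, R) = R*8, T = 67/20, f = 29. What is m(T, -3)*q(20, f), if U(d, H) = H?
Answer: -1624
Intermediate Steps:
T = 67/20 (T = 67*(1/20) = 67/20 ≈ 3.3500)
q(l, R) = 8*R
m(k, v) = -4 + v
m(T, -3)*q(20, f) = (-4 - 3)*(8*29) = -7*232 = -1624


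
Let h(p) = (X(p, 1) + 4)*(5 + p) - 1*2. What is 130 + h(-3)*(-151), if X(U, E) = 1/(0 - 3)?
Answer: -2026/3 ≈ -675.33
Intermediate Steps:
X(U, E) = -⅓ (X(U, E) = 1/(-3) = -⅓)
h(p) = 49/3 + 11*p/3 (h(p) = (-⅓ + 4)*(5 + p) - 1*2 = 11*(5 + p)/3 - 2 = (55/3 + 11*p/3) - 2 = 49/3 + 11*p/3)
130 + h(-3)*(-151) = 130 + (49/3 + (11/3)*(-3))*(-151) = 130 + (49/3 - 11)*(-151) = 130 + (16/3)*(-151) = 130 - 2416/3 = -2026/3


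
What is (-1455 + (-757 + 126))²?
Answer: 4351396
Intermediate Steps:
(-1455 + (-757 + 126))² = (-1455 - 631)² = (-2086)² = 4351396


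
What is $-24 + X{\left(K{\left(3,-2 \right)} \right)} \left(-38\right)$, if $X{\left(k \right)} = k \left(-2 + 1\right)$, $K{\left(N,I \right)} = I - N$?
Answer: $-214$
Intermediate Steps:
$X{\left(k \right)} = - k$ ($X{\left(k \right)} = k \left(-1\right) = - k$)
$-24 + X{\left(K{\left(3,-2 \right)} \right)} \left(-38\right) = -24 + - (-2 - 3) \left(-38\right) = -24 + \left(-1\right) \left(-5\right) \left(-38\right) = -24 + 5 \left(-38\right) = -24 - 190 = -214$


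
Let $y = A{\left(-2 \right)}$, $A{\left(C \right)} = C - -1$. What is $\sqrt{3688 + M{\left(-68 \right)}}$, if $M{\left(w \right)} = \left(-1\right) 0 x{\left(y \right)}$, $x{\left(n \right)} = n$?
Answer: $2 \sqrt{922} \approx 60.729$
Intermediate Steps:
$A{\left(C \right)} = 1 + C$ ($A{\left(C \right)} = C + 1 = 1 + C$)
$y = -1$ ($y = 1 - 2 = -1$)
$M{\left(w \right)} = 0$ ($M{\left(w \right)} = \left(-1\right) 0 \left(-1\right) = 0 \left(-1\right) = 0$)
$\sqrt{3688 + M{\left(-68 \right)}} = \sqrt{3688 + 0} = \sqrt{3688} = 2 \sqrt{922}$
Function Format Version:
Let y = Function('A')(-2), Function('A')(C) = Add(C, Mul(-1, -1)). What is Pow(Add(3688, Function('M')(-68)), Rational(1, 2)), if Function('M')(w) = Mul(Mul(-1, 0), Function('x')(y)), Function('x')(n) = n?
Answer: Mul(2, Pow(922, Rational(1, 2))) ≈ 60.729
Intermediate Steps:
Function('A')(C) = Add(1, C) (Function('A')(C) = Add(C, 1) = Add(1, C))
y = -1 (y = Add(1, -2) = -1)
Function('M')(w) = 0 (Function('M')(w) = Mul(Mul(-1, 0), -1) = Mul(0, -1) = 0)
Pow(Add(3688, Function('M')(-68)), Rational(1, 2)) = Pow(Add(3688, 0), Rational(1, 2)) = Pow(3688, Rational(1, 2)) = Mul(2, Pow(922, Rational(1, 2)))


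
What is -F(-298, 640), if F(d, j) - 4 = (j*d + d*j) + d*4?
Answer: 382628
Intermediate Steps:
F(d, j) = 4 + 4*d + 2*d*j (F(d, j) = 4 + ((j*d + d*j) + d*4) = 4 + ((d*j + d*j) + 4*d) = 4 + (2*d*j + 4*d) = 4 + (4*d + 2*d*j) = 4 + 4*d + 2*d*j)
-F(-298, 640) = -(4 + 4*(-298) + 2*(-298)*640) = -(4 - 1192 - 381440) = -1*(-382628) = 382628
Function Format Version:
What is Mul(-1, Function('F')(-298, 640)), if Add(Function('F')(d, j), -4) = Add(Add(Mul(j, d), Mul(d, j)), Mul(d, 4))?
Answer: 382628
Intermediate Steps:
Function('F')(d, j) = Add(4, Mul(4, d), Mul(2, d, j)) (Function('F')(d, j) = Add(4, Add(Add(Mul(j, d), Mul(d, j)), Mul(d, 4))) = Add(4, Add(Add(Mul(d, j), Mul(d, j)), Mul(4, d))) = Add(4, Add(Mul(2, d, j), Mul(4, d))) = Add(4, Add(Mul(4, d), Mul(2, d, j))) = Add(4, Mul(4, d), Mul(2, d, j)))
Mul(-1, Function('F')(-298, 640)) = Mul(-1, Add(4, Mul(4, -298), Mul(2, -298, 640))) = Mul(-1, Add(4, -1192, -381440)) = Mul(-1, -382628) = 382628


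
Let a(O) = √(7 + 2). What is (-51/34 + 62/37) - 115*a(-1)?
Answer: -25517/74 ≈ -344.82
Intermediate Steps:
a(O) = 3 (a(O) = √9 = 3)
(-51/34 + 62/37) - 115*a(-1) = (-51/34 + 62/37) - 115*3 = (-51*1/34 + 62*(1/37)) - 345 = (-3/2 + 62/37) - 345 = 13/74 - 345 = -25517/74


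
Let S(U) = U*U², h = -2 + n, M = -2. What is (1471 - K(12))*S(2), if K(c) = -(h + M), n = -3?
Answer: 11712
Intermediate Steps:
h = -5 (h = -2 - 3 = -5)
K(c) = 7 (K(c) = -(-5 - 2) = -1*(-7) = 7)
S(U) = U³
(1471 - K(12))*S(2) = (1471 - 1*7)*2³ = (1471 - 7)*8 = 1464*8 = 11712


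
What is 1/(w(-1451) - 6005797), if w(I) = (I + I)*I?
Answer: -1/1794995 ≈ -5.5710e-7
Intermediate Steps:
w(I) = 2*I**2 (w(I) = (2*I)*I = 2*I**2)
1/(w(-1451) - 6005797) = 1/(2*(-1451)**2 - 6005797) = 1/(2*2105401 - 6005797) = 1/(4210802 - 6005797) = 1/(-1794995) = -1/1794995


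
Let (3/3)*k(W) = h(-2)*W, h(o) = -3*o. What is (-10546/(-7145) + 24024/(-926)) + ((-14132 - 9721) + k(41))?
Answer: -78176085887/3308135 ≈ -23631.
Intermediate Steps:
k(W) = 6*W (k(W) = (-3*(-2))*W = 6*W)
(-10546/(-7145) + 24024/(-926)) + ((-14132 - 9721) + k(41)) = (-10546/(-7145) + 24024/(-926)) + ((-14132 - 9721) + 6*41) = (-10546*(-1/7145) + 24024*(-1/926)) + (-23853 + 246) = (10546/7145 - 12012/463) - 23607 = -80942942/3308135 - 23607 = -78176085887/3308135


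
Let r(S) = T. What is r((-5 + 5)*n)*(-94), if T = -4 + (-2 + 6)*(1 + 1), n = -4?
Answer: -376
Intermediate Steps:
T = 4 (T = -4 + 4*2 = -4 + 8 = 4)
r(S) = 4
r((-5 + 5)*n)*(-94) = 4*(-94) = -376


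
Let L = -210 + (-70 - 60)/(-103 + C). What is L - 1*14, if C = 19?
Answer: -9343/42 ≈ -222.45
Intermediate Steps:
L = -8755/42 (L = -210 + (-70 - 60)/(-103 + 19) = -210 - 130/(-84) = -210 - 130*(-1/84) = -210 + 65/42 = -8755/42 ≈ -208.45)
L - 1*14 = -8755/42 - 1*14 = -8755/42 - 14 = -9343/42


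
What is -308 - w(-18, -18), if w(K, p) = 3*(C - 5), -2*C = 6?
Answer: -284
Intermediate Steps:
C = -3 (C = -½*6 = -3)
w(K, p) = -24 (w(K, p) = 3*(-3 - 5) = 3*(-8) = -24)
-308 - w(-18, -18) = -308 - 1*(-24) = -308 + 24 = -284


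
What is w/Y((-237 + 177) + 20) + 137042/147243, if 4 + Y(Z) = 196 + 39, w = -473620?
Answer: -1106437666/539891 ≈ -2049.4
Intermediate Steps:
Y(Z) = 231 (Y(Z) = -4 + (196 + 39) = -4 + 235 = 231)
w/Y((-237 + 177) + 20) + 137042/147243 = -473620/231 + 137042/147243 = -473620*1/231 + 137042*(1/147243) = -67660/33 + 137042/147243 = -1106437666/539891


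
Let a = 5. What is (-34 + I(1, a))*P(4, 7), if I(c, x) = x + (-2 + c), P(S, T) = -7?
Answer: 210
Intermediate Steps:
I(c, x) = -2 + c + x
(-34 + I(1, a))*P(4, 7) = (-34 + (-2 + 1 + 5))*(-7) = (-34 + 4)*(-7) = -30*(-7) = 210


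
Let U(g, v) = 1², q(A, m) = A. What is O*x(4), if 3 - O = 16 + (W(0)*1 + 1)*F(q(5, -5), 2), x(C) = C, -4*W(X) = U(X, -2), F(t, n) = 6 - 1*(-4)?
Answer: -82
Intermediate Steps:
U(g, v) = 1
F(t, n) = 10 (F(t, n) = 6 + 4 = 10)
W(X) = -¼ (W(X) = -¼*1 = -¼)
O = -41/2 (O = 3 - (16 + (-¼*1 + 1)*10) = 3 - (16 + (-¼ + 1)*10) = 3 - (16 + (¾)*10) = 3 - (16 + 15/2) = 3 - 1*47/2 = 3 - 47/2 = -41/2 ≈ -20.500)
O*x(4) = -41/2*4 = -82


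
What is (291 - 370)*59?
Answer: -4661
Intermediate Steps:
(291 - 370)*59 = -79*59 = -4661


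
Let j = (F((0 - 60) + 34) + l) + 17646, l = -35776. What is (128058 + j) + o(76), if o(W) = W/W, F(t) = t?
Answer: 109903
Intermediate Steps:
o(W) = 1
j = -18156 (j = (((0 - 60) + 34) - 35776) + 17646 = ((-60 + 34) - 35776) + 17646 = (-26 - 35776) + 17646 = -35802 + 17646 = -18156)
(128058 + j) + o(76) = (128058 - 18156) + 1 = 109902 + 1 = 109903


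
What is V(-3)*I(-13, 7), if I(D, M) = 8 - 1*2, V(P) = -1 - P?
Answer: 12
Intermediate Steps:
I(D, M) = 6 (I(D, M) = 8 - 2 = 6)
V(-3)*I(-13, 7) = (-1 - 1*(-3))*6 = (-1 + 3)*6 = 2*6 = 12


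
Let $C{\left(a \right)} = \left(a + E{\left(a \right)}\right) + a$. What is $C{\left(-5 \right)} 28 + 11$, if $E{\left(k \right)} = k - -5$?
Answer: $-269$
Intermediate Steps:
$E{\left(k \right)} = 5 + k$ ($E{\left(k \right)} = k + 5 = 5 + k$)
$C{\left(a \right)} = 5 + 3 a$ ($C{\left(a \right)} = \left(a + \left(5 + a\right)\right) + a = \left(5 + 2 a\right) + a = 5 + 3 a$)
$C{\left(-5 \right)} 28 + 11 = \left(5 + 3 \left(-5\right)\right) 28 + 11 = \left(5 - 15\right) 28 + 11 = \left(-10\right) 28 + 11 = -280 + 11 = -269$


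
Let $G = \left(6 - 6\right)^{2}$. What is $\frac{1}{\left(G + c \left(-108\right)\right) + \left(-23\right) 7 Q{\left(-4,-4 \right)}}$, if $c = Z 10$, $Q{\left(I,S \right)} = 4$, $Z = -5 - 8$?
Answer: $\frac{1}{13396} \approx 7.4649 \cdot 10^{-5}$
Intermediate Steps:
$Z = -13$ ($Z = -5 - 8 = -13$)
$c = -130$ ($c = \left(-13\right) 10 = -130$)
$G = 0$ ($G = 0^{2} = 0$)
$\frac{1}{\left(G + c \left(-108\right)\right) + \left(-23\right) 7 Q{\left(-4,-4 \right)}} = \frac{1}{\left(0 - -14040\right) + \left(-23\right) 7 \cdot 4} = \frac{1}{\left(0 + 14040\right) - 644} = \frac{1}{14040 - 644} = \frac{1}{13396}$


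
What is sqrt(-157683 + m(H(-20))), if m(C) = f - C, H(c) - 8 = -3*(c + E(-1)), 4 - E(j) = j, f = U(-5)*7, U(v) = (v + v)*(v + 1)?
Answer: 4*I*sqrt(9841) ≈ 396.81*I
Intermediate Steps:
U(v) = 2*v*(1 + v) (U(v) = (2*v)*(1 + v) = 2*v*(1 + v))
f = 280 (f = (2*(-5)*(1 - 5))*7 = (2*(-5)*(-4))*7 = 40*7 = 280)
E(j) = 4 - j
H(c) = -7 - 3*c (H(c) = 8 - 3*(c + (4 - 1*(-1))) = 8 - 3*(c + (4 + 1)) = 8 - 3*(c + 5) = 8 - 3*(5 + c) = 8 + (-15 - 3*c) = -7 - 3*c)
m(C) = 280 - C
sqrt(-157683 + m(H(-20))) = sqrt(-157683 + (280 - (-7 - 3*(-20)))) = sqrt(-157683 + (280 - (-7 + 60))) = sqrt(-157683 + (280 - 1*53)) = sqrt(-157683 + (280 - 53)) = sqrt(-157683 + 227) = sqrt(-157456) = 4*I*sqrt(9841)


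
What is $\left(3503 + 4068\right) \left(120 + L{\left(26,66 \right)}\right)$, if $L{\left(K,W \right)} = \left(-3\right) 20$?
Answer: $454260$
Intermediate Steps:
$L{\left(K,W \right)} = -60$
$\left(3503 + 4068\right) \left(120 + L{\left(26,66 \right)}\right) = \left(3503 + 4068\right) \left(120 - 60\right) = 7571 \cdot 60 = 454260$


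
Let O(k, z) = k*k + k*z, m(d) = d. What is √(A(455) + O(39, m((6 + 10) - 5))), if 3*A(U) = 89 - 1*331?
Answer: 2*√4206/3 ≈ 43.236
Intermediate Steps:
A(U) = -242/3 (A(U) = (89 - 1*331)/3 = (89 - 331)/3 = (⅓)*(-242) = -242/3)
O(k, z) = k² + k*z
√(A(455) + O(39, m((6 + 10) - 5))) = √(-242/3 + 39*(39 + ((6 + 10) - 5))) = √(-242/3 + 39*(39 + (16 - 5))) = √(-242/3 + 39*(39 + 11)) = √(-242/3 + 39*50) = √(-242/3 + 1950) = √(5608/3) = 2*√4206/3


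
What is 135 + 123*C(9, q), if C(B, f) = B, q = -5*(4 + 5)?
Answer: 1242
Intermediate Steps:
q = -45 (q = -5*9 = -45)
135 + 123*C(9, q) = 135 + 123*9 = 135 + 1107 = 1242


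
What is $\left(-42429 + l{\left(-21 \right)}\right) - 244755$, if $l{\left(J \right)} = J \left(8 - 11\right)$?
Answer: $-287121$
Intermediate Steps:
$l{\left(J \right)} = - 3 J$ ($l{\left(J \right)} = J \left(-3\right) = - 3 J$)
$\left(-42429 + l{\left(-21 \right)}\right) - 244755 = \left(-42429 - -63\right) - 244755 = \left(-42429 + 63\right) - 244755 = -42366 - 244755 = -287121$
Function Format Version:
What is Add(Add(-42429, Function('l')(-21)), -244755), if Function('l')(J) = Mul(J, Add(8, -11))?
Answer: -287121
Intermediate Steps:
Function('l')(J) = Mul(-3, J) (Function('l')(J) = Mul(J, -3) = Mul(-3, J))
Add(Add(-42429, Function('l')(-21)), -244755) = Add(Add(-42429, Mul(-3, -21)), -244755) = Add(Add(-42429, 63), -244755) = Add(-42366, -244755) = -287121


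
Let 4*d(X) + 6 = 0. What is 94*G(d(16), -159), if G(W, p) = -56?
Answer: -5264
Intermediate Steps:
d(X) = -3/2 (d(X) = -3/2 + (¼)*0 = -3/2 + 0 = -3/2)
94*G(d(16), -159) = 94*(-56) = -5264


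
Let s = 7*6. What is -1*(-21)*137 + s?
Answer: 2919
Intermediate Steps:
s = 42
-1*(-21)*137 + s = -1*(-21)*137 + 42 = 21*137 + 42 = 2877 + 42 = 2919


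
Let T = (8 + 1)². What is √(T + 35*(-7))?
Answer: 2*I*√41 ≈ 12.806*I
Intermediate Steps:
T = 81 (T = 9² = 81)
√(T + 35*(-7)) = √(81 + 35*(-7)) = √(81 - 245) = √(-164) = 2*I*√41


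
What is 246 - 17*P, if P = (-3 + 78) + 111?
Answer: -2916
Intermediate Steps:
P = 186 (P = 75 + 111 = 186)
246 - 17*P = 246 - 17*186 = 246 - 3162 = -2916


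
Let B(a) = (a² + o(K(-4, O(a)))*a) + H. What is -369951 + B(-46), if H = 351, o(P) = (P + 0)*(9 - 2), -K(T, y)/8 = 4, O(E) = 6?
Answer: -357180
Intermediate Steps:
K(T, y) = -32 (K(T, y) = -8*4 = -32)
o(P) = 7*P (o(P) = P*7 = 7*P)
B(a) = 351 + a² - 224*a (B(a) = (a² + (7*(-32))*a) + 351 = (a² - 224*a) + 351 = 351 + a² - 224*a)
-369951 + B(-46) = -369951 + (351 + (-46)² - 224*(-46)) = -369951 + (351 + 2116 + 10304) = -369951 + 12771 = -357180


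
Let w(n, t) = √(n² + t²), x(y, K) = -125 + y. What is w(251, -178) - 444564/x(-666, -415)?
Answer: 444564/791 + √94685 ≈ 869.74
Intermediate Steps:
w(251, -178) - 444564/x(-666, -415) = √(251² + (-178)²) - 444564/(-125 - 666) = √(63001 + 31684) - 444564/(-791) = √94685 - 444564*(-1)/791 = √94685 - 1*(-444564/791) = √94685 + 444564/791 = 444564/791 + √94685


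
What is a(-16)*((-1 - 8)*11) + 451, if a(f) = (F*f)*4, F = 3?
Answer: 19459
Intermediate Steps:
a(f) = 12*f (a(f) = (3*f)*4 = 12*f)
a(-16)*((-1 - 8)*11) + 451 = (12*(-16))*((-1 - 8)*11) + 451 = -(-1728)*11 + 451 = -192*(-99) + 451 = 19008 + 451 = 19459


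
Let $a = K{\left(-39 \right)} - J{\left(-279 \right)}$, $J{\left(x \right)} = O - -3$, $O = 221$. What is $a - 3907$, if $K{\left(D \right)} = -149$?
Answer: $-4280$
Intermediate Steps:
$J{\left(x \right)} = 224$ ($J{\left(x \right)} = 221 - -3 = 221 + 3 = 224$)
$a = -373$ ($a = -149 - 224 = -373$)
$a - 3907 = -373 - 3907 = -4280$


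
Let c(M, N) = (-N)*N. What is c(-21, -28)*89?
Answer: -69776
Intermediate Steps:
c(M, N) = -N²
c(-21, -28)*89 = -1*(-28)²*89 = -1*784*89 = -784*89 = -69776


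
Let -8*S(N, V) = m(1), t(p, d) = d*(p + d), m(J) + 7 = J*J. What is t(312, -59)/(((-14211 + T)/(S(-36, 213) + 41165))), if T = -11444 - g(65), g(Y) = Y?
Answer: 2457924601/102880 ≈ 23891.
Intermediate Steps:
m(J) = -7 + J² (m(J) = -7 + J*J = -7 + J²)
t(p, d) = d*(d + p)
S(N, V) = ¾ (S(N, V) = -(-7 + 1²)/8 = -(-7 + 1)/8 = -⅛*(-6) = ¾)
T = -11509 (T = -11444 - 1*65 = -11444 - 65 = -11509)
t(312, -59)/(((-14211 + T)/(S(-36, 213) + 41165))) = (-59*(-59 + 312))/(((-14211 - 11509)/(¾ + 41165))) = (-59*253)/((-25720/164663/4)) = -14927/((-25720*4/164663)) = -14927/(-102880/164663) = -14927*(-164663/102880) = 2457924601/102880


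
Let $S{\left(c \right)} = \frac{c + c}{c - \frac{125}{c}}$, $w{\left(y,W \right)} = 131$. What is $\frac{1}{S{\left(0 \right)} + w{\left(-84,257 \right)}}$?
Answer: $\frac{1}{131} \approx 0.0076336$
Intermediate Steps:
$S{\left(c \right)} = \frac{2 c}{c - \frac{125}{c}}$
$\frac{1}{S{\left(0 \right)} + w{\left(-84,257 \right)}} = \frac{1}{\frac{2 \cdot 0^{2}}{-125 + 0^{2}} + 131} = \frac{1}{2 \cdot 0 \frac{1}{-125 + 0} + 131} = \frac{1}{2 \cdot 0 \frac{1}{-125} + 131} = \frac{1}{2 \cdot 0 \left(- \frac{1}{125}\right) + 131} = \frac{1}{0 + 131} = \frac{1}{131}$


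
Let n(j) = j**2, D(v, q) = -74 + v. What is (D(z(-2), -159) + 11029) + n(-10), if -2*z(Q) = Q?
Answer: 11056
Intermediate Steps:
z(Q) = -Q/2
(D(z(-2), -159) + 11029) + n(-10) = ((-74 - 1/2*(-2)) + 11029) + (-10)**2 = ((-74 + 1) + 11029) + 100 = (-73 + 11029) + 100 = 10956 + 100 = 11056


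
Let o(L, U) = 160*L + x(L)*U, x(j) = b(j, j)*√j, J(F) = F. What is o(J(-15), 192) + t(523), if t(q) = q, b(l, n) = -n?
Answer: -1877 + 2880*I*√15 ≈ -1877.0 + 11154.0*I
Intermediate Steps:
x(j) = -j^(3/2) (x(j) = (-j)*√j = -j^(3/2))
o(L, U) = 160*L - U*L^(3/2) (o(L, U) = 160*L + (-L^(3/2))*U = 160*L - U*L^(3/2))
o(J(-15), 192) + t(523) = (160*(-15) - 1*192*(-15)^(3/2)) + 523 = (-2400 - 1*192*(-15*I*√15)) + 523 = (-2400 + 2880*I*√15) + 523 = -1877 + 2880*I*√15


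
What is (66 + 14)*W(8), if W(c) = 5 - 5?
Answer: 0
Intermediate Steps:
W(c) = 0
(66 + 14)*W(8) = (66 + 14)*0 = 80*0 = 0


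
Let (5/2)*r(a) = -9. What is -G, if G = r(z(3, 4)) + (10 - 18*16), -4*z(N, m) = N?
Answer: 1408/5 ≈ 281.60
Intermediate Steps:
z(N, m) = -N/4
r(a) = -18/5 (r(a) = (⅖)*(-9) = -18/5)
G = -1408/5 (G = -18/5 + (10 - 18*16) = -18/5 + (10 - 288) = -18/5 - 278 = -1408/5 ≈ -281.60)
-G = -1*(-1408/5) = 1408/5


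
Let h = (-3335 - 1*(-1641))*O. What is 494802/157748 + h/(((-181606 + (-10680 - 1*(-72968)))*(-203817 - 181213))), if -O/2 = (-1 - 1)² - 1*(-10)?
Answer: 2841463860589277/905887796614490 ≈ 3.1367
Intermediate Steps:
O = -28 (O = -2*((-1 - 1)² - 1*(-10)) = -2*((-2)² + 10) = -2*(4 + 10) = -2*14 = -28)
h = 47432 (h = (-3335 - 1*(-1641))*(-28) = (-3335 + 1641)*(-28) = -1694*(-28) = 47432)
494802/157748 + h/(((-181606 + (-10680 - 1*(-72968)))*(-203817 - 181213))) = 494802/157748 + 47432/(((-181606 + (-10680 - 1*(-72968)))*(-203817 - 181213))) = 494802*(1/157748) + 47432/(((-181606 + (-10680 + 72968))*(-385030))) = 247401/78874 + 47432/(((-181606 + 62288)*(-385030))) = 247401/78874 + 47432/((-119318*(-385030))) = 247401/78874 + 47432/45941009540 = 247401/78874 + 47432*(1/45941009540) = 247401/78874 + 11858/11485252385 = 2841463860589277/905887796614490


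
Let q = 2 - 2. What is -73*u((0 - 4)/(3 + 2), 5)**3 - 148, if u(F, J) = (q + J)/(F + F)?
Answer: 1064849/512 ≈ 2079.8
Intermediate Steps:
q = 0
u(F, J) = J/(2*F) (u(F, J) = (0 + J)/(F + F) = J/((2*F)) = J*(1/(2*F)) = J/(2*F))
-73*u((0 - 4)/(3 + 2), 5)**3 - 148 = -73*125*(3 + 2)**3/(8*(0 - 4)**3) - 148 = -73*((1/2)*5/(-4/5))**3 - 148 = -73*((1/2)*5*(-5/4))**3 - 148 = -73*(-25/8)**3 - 148 = -73*(-15625/512) - 148 = 1140625/512 - 148 = 1064849/512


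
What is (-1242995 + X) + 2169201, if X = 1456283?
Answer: 2382489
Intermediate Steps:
(-1242995 + X) + 2169201 = (-1242995 + 1456283) + 2169201 = 213288 + 2169201 = 2382489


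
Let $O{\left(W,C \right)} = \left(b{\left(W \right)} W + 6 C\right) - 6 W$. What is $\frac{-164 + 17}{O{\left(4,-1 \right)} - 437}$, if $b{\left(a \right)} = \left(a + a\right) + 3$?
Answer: $\frac{49}{141} \approx 0.34752$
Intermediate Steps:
$b{\left(a \right)} = 3 + 2 a$ ($b{\left(a \right)} = 2 a + 3 = 3 + 2 a$)
$O{\left(W,C \right)} = - 6 W + 6 C + W \left(3 + 2 W\right)$ ($O{\left(W,C \right)} = \left(\left(3 + 2 W\right) W + 6 C\right) - 6 W = \left(W \left(3 + 2 W\right) + 6 C\right) - 6 W = \left(6 C + W \left(3 + 2 W\right)\right) - 6 W = - 6 W + 6 C + W \left(3 + 2 W\right)$)
$\frac{-164 + 17}{O{\left(4,-1 \right)} - 437} = \frac{-164 + 17}{\left(\left(-3\right) 4 + 2 \cdot 4^{2} + 6 \left(-1\right)\right) - 437} = - \frac{147}{\left(-12 + 2 \cdot 16 - 6\right) - 437} = - \frac{147}{\left(-12 + 32 - 6\right) - 437} = - \frac{147}{14 - 437} = - \frac{147}{-423} = \left(-147\right) \left(- \frac{1}{423}\right) = \frac{49}{141}$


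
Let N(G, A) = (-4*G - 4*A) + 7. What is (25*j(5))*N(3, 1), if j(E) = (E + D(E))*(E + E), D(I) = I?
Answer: -22500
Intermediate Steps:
j(E) = 4*E² (j(E) = (E + E)*(E + E) = (2*E)*(2*E) = 4*E²)
N(G, A) = 7 - 4*A - 4*G (N(G, A) = (-4*A - 4*G) + 7 = 7 - 4*A - 4*G)
(25*j(5))*N(3, 1) = (25*(4*5²))*(7 - 4*1 - 4*3) = (25*(4*25))*(7 - 4 - 12) = (25*100)*(-9) = 2500*(-9) = -22500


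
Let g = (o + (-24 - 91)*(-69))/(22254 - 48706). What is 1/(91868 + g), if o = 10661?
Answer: 6613/607518435 ≈ 1.0885e-5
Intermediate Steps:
g = -4649/6613 (g = (10661 + (-24 - 91)*(-69))/(22254 - 48706) = (10661 - 115*(-69))/(-26452) = (10661 + 7935)*(-1/26452) = 18596*(-1/26452) = -4649/6613 ≈ -0.70301)
1/(91868 + g) = 1/(91868 - 4649/6613) = 1/(607518435/6613) = 6613/607518435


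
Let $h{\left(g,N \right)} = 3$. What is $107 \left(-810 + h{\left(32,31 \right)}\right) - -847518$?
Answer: $761169$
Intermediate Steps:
$107 \left(-810 + h{\left(32,31 \right)}\right) - -847518 = 107 \left(-810 + 3\right) - -847518 = 107 \left(-807\right) + 847518 = -86349 + 847518 = 761169$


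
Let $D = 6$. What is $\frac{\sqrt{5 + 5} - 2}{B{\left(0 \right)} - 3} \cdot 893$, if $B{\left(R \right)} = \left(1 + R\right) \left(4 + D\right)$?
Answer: $- \frac{1786}{7} + \frac{893 \sqrt{10}}{7} \approx 148.27$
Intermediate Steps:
$B{\left(R \right)} = 10 + 10 R$ ($B{\left(R \right)} = \left(1 + R\right) \left(4 + 6\right) = \left(1 + R\right) 10 = 10 + 10 R$)
$\frac{\sqrt{5 + 5} - 2}{B{\left(0 \right)} - 3} \cdot 893 = \frac{\sqrt{5 + 5} - 2}{\left(10 + 10 \cdot 0\right) - 3} \cdot 893 = \frac{\sqrt{10} - 2}{\left(10 + 0\right) - 3} \cdot 893 = \frac{-2 + \sqrt{10}}{10 - 3} \cdot 893 = \frac{-2 + \sqrt{10}}{7} \cdot 893 = \left(-2 + \sqrt{10}\right) \frac{1}{7} \cdot 893 = \left(- \frac{2}{7} + \frac{\sqrt{10}}{7}\right) 893 = - \frac{1786}{7} + \frac{893 \sqrt{10}}{7}$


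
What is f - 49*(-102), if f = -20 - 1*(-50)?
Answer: 5028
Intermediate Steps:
f = 30 (f = -20 + 50 = 30)
f - 49*(-102) = 30 - 49*(-102) = 30 + 4998 = 5028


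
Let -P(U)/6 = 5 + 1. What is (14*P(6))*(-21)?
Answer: 10584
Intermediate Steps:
P(U) = -36 (P(U) = -6*(5 + 1) = -6*6 = -36)
(14*P(6))*(-21) = (14*(-36))*(-21) = -504*(-21) = 10584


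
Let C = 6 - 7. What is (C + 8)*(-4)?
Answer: -28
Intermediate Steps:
C = -1
(C + 8)*(-4) = (-1 + 8)*(-4) = 7*(-4) = -28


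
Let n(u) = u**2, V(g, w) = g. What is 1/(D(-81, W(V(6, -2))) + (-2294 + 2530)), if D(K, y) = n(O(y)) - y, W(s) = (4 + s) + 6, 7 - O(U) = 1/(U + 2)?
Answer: 324/86905 ≈ 0.0037282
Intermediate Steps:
O(U) = 7 - 1/(2 + U) (O(U) = 7 - 1/(U + 2) = 7 - 1/(2 + U))
W(s) = 10 + s
D(K, y) = -y + (13 + 7*y)**2/(2 + y)**2 (D(K, y) = ((13 + 7*y)/(2 + y))**2 - y = (13 + 7*y)**2/(2 + y)**2 - y = -y + (13 + 7*y)**2/(2 + y)**2)
1/(D(-81, W(V(6, -2))) + (-2294 + 2530)) = 1/((-(10 + 6) + (13 + 7*(10 + 6))**2/(2 + (10 + 6))**2) + (-2294 + 2530)) = 1/((-1*16 + (13 + 7*16)**2/(2 + 16)**2) + 236) = 1/((-16 + (13 + 112)**2/18**2) + 236) = 1/((-16 + (1/324)*125**2) + 236) = 1/((-16 + (1/324)*15625) + 236) = 1/((-16 + 15625/324) + 236) = 1/(10441/324 + 236) = 1/(86905/324) = 324/86905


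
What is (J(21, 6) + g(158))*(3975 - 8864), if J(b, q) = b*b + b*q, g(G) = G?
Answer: -3544525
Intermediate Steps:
J(b, q) = b**2 + b*q
(J(21, 6) + g(158))*(3975 - 8864) = (21*(21 + 6) + 158)*(3975 - 8864) = (21*27 + 158)*(-4889) = (567 + 158)*(-4889) = 725*(-4889) = -3544525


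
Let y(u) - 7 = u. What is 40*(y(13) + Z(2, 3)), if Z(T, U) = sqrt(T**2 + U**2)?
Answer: 800 + 40*sqrt(13) ≈ 944.22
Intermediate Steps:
y(u) = 7 + u
40*(y(13) + Z(2, 3)) = 40*((7 + 13) + sqrt(2**2 + 3**2)) = 40*(20 + sqrt(4 + 9)) = 40*(20 + sqrt(13)) = 800 + 40*sqrt(13)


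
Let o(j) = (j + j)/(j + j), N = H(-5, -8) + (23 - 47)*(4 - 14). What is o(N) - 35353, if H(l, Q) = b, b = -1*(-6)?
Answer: -35352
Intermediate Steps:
b = 6
H(l, Q) = 6
N = 246 (N = 6 + (23 - 47)*(4 - 14) = 6 - 24*(-10) = 6 + 240 = 246)
o(j) = 1 (o(j) = (2*j)/((2*j)) = (2*j)*(1/(2*j)) = 1)
o(N) - 35353 = 1 - 35353 = -35352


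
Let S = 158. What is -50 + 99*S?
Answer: 15592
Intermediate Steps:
-50 + 99*S = -50 + 99*158 = -50 + 15642 = 15592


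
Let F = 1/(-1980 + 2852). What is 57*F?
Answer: 57/872 ≈ 0.065367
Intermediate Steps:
F = 1/872 ≈ 0.0011468
57*F = 57*(1/872) = 57/872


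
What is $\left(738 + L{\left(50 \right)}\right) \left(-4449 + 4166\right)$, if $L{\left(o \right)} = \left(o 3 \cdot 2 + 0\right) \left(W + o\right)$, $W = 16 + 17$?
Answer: $-7255554$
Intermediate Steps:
$W = 33$
$L{\left(o \right)} = 6 o \left(33 + o\right)$ ($L{\left(o \right)} = \left(o 3 \cdot 2 + 0\right) \left(33 + o\right) = \left(3 o 2 + 0\right) \left(33 + o\right) = \left(6 o + 0\right) \left(33 + o\right) = 6 o \left(33 + o\right)$)
$\left(738 + L{\left(50 \right)}\right) \left(-4449 + 4166\right) = \left(738 + 6 \cdot 50 \left(33 + 50\right)\right) \left(-4449 + 4166\right) = \left(738 + 6 \cdot 50 \cdot 83\right) \left(-283\right) = \left(738 + 24900\right) \left(-283\right) = 25638 \left(-283\right) = -7255554$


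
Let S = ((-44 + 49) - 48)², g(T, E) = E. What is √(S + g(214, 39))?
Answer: 4*√118 ≈ 43.451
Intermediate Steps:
S = 1849 (S = (5 - 48)² = (-43)² = 1849)
√(S + g(214, 39)) = √(1849 + 39) = √1888 = 4*√118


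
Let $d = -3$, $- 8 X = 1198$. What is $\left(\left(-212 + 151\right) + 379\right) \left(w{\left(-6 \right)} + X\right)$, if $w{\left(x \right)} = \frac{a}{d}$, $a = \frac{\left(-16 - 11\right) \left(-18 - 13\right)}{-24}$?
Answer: $- \frac{175695}{4} \approx -43924.0$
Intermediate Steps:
$X = - \frac{599}{4}$ ($X = \left(- \frac{1}{8}\right) 1198 = - \frac{599}{4} \approx -149.75$)
$a = - \frac{279}{8}$ ($a = \left(-27\right) \left(-31\right) \left(- \frac{1}{24}\right) = 837 \left(- \frac{1}{24}\right) = - \frac{279}{8} \approx -34.875$)
$w{\left(x \right)} = \frac{93}{8}$ ($w{\left(x \right)} = - \frac{279}{8 \left(-3\right)} = \left(- \frac{279}{8}\right) \left(- \frac{1}{3}\right) = \frac{93}{8}$)
$\left(\left(-212 + 151\right) + 379\right) \left(w{\left(-6 \right)} + X\right) = \left(\left(-212 + 151\right) + 379\right) \left(\frac{93}{8} - \frac{599}{4}\right) = \left(-61 + 379\right) \left(- \frac{1105}{8}\right) = 318 \left(- \frac{1105}{8}\right) = - \frac{175695}{4}$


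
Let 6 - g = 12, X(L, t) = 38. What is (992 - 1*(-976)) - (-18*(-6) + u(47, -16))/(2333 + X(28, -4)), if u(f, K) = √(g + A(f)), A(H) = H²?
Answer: 4666020/2371 - √2203/2371 ≈ 1967.9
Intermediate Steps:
g = -6 (g = 6 - 1*12 = 6 - 12 = -6)
u(f, K) = √(-6 + f²)
(992 - 1*(-976)) - (-18*(-6) + u(47, -16))/(2333 + X(28, -4)) = (992 - 1*(-976)) - (-18*(-6) + √(-6 + 47²))/(2333 + 38) = (992 + 976) - (108 + √(-6 + 2209))/2371 = 1968 - (108 + √2203)/2371 = 1968 - (108/2371 + √2203/2371) = 1968 + (-108/2371 - √2203/2371) = 4666020/2371 - √2203/2371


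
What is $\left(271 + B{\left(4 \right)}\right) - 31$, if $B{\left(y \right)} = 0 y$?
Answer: $240$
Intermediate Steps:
$B{\left(y \right)} = 0$
$\left(271 + B{\left(4 \right)}\right) - 31 = \left(271 + 0\right) - 31 = 271 - 31 = 240$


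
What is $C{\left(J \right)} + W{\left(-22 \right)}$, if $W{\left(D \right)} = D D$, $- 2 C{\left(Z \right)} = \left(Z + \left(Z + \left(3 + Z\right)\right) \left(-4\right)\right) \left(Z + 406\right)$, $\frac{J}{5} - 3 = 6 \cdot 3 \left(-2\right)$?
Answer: $- \frac{274495}{2} \approx -1.3725 \cdot 10^{5}$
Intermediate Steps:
$J = -165$ ($J = 15 + 5 \cdot 6 \cdot 3 \left(-2\right) = 15 + 5 \cdot 18 \left(-2\right) = 15 + 5 \left(-36\right) = 15 - 180 = -165$)
$C{\left(Z \right)} = - \frac{\left(-12 - 7 Z\right) \left(406 + Z\right)}{2}$ ($C{\left(Z \right)} = - \frac{\left(Z + \left(Z + \left(3 + Z\right)\right) \left(-4\right)\right) \left(Z + 406\right)}{2} = - \frac{\left(Z + \left(3 + 2 Z\right) \left(-4\right)\right) \left(406 + Z\right)}{2} = - \frac{\left(Z - \left(12 + 8 Z\right)\right) \left(406 + Z\right)}{2} = - \frac{\left(-12 - 7 Z\right) \left(406 + Z\right)}{2}$)
$W{\left(D \right)} = D^{2}$
$C{\left(J \right)} + W{\left(-22 \right)} = \left(2436 + 1427 \left(-165\right) + \frac{7 \left(-165\right)^{2}}{2}\right) + \left(-22\right)^{2} = \left(2436 - 235455 + \frac{7}{2} \cdot 27225\right) + 484 = \left(2436 - 235455 + \frac{190575}{2}\right) + 484 = - \frac{275463}{2} + 484 = - \frac{274495}{2}$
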